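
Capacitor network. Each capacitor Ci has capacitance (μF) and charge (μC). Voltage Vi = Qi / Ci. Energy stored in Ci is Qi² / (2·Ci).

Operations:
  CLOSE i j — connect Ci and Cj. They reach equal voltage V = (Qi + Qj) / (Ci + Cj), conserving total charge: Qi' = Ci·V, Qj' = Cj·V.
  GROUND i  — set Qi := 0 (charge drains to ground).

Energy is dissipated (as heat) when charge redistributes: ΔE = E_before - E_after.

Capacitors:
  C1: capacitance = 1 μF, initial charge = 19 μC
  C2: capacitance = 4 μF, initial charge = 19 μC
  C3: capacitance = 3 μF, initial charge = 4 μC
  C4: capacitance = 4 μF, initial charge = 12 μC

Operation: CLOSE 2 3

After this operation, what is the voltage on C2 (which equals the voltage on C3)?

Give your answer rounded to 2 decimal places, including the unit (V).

Answer: 3.29 V

Derivation:
Initial: C1(1μF, Q=19μC, V=19.00V), C2(4μF, Q=19μC, V=4.75V), C3(3μF, Q=4μC, V=1.33V), C4(4μF, Q=12μC, V=3.00V)
Op 1: CLOSE 2-3: Q_total=23.00, C_total=7.00, V=3.29; Q2=13.14, Q3=9.86; dissipated=10.006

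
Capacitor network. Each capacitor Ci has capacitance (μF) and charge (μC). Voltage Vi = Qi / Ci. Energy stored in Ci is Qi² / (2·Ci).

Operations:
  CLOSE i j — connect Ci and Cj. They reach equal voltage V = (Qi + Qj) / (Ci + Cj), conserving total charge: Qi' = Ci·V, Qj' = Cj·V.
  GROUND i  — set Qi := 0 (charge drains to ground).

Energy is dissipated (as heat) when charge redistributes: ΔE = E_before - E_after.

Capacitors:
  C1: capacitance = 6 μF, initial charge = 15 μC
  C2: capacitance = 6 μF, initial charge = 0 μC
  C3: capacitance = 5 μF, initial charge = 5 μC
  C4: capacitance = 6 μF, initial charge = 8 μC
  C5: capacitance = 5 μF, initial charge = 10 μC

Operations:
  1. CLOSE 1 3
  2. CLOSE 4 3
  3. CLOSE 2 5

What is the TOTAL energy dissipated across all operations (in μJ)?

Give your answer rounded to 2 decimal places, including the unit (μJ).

Answer: 8.84 μJ

Derivation:
Initial: C1(6μF, Q=15μC, V=2.50V), C2(6μF, Q=0μC, V=0.00V), C3(5μF, Q=5μC, V=1.00V), C4(6μF, Q=8μC, V=1.33V), C5(5μF, Q=10μC, V=2.00V)
Op 1: CLOSE 1-3: Q_total=20.00, C_total=11.00, V=1.82; Q1=10.91, Q3=9.09; dissipated=3.068
Op 2: CLOSE 4-3: Q_total=17.09, C_total=11.00, V=1.55; Q4=9.32, Q3=7.77; dissipated=0.321
Op 3: CLOSE 2-5: Q_total=10.00, C_total=11.00, V=0.91; Q2=5.45, Q5=4.55; dissipated=5.455
Total dissipated: 8.843 μJ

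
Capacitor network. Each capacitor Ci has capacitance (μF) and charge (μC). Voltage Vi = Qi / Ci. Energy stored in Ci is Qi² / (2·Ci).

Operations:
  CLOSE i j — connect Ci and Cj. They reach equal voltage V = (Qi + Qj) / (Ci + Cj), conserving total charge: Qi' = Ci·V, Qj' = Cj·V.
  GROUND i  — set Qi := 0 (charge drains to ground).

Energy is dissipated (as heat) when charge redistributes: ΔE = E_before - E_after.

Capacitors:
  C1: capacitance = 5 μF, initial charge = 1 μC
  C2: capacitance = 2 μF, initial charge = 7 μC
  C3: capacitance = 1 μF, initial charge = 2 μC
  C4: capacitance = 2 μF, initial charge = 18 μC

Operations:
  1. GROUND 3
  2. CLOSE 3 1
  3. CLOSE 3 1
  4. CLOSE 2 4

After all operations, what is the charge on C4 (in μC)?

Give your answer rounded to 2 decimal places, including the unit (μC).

Initial: C1(5μF, Q=1μC, V=0.20V), C2(2μF, Q=7μC, V=3.50V), C3(1μF, Q=2μC, V=2.00V), C4(2μF, Q=18μC, V=9.00V)
Op 1: GROUND 3: Q3=0; energy lost=2.000
Op 2: CLOSE 3-1: Q_total=1.00, C_total=6.00, V=0.17; Q3=0.17, Q1=0.83; dissipated=0.017
Op 3: CLOSE 3-1: Q_total=1.00, C_total=6.00, V=0.17; Q3=0.17, Q1=0.83; dissipated=0.000
Op 4: CLOSE 2-4: Q_total=25.00, C_total=4.00, V=6.25; Q2=12.50, Q4=12.50; dissipated=15.125
Final charges: Q1=0.83, Q2=12.50, Q3=0.17, Q4=12.50

Answer: 12.50 μC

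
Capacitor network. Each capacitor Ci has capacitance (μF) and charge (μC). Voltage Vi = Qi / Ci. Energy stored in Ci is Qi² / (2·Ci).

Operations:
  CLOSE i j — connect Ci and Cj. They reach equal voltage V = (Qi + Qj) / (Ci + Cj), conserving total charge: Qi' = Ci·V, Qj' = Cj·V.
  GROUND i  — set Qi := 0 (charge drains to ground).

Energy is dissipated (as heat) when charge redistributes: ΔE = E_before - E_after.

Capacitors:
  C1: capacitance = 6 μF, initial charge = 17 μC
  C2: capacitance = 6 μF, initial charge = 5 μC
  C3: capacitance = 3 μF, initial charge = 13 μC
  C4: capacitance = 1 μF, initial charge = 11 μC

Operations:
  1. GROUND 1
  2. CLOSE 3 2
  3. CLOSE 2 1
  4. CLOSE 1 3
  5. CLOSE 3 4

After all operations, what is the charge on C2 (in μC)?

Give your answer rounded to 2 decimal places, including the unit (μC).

Answer: 6.00 μC

Derivation:
Initial: C1(6μF, Q=17μC, V=2.83V), C2(6μF, Q=5μC, V=0.83V), C3(3μF, Q=13μC, V=4.33V), C4(1μF, Q=11μC, V=11.00V)
Op 1: GROUND 1: Q1=0; energy lost=24.083
Op 2: CLOSE 3-2: Q_total=18.00, C_total=9.00, V=2.00; Q3=6.00, Q2=12.00; dissipated=12.250
Op 3: CLOSE 2-1: Q_total=12.00, C_total=12.00, V=1.00; Q2=6.00, Q1=6.00; dissipated=6.000
Op 4: CLOSE 1-3: Q_total=12.00, C_total=9.00, V=1.33; Q1=8.00, Q3=4.00; dissipated=1.000
Op 5: CLOSE 3-4: Q_total=15.00, C_total=4.00, V=3.75; Q3=11.25, Q4=3.75; dissipated=35.042
Final charges: Q1=8.00, Q2=6.00, Q3=11.25, Q4=3.75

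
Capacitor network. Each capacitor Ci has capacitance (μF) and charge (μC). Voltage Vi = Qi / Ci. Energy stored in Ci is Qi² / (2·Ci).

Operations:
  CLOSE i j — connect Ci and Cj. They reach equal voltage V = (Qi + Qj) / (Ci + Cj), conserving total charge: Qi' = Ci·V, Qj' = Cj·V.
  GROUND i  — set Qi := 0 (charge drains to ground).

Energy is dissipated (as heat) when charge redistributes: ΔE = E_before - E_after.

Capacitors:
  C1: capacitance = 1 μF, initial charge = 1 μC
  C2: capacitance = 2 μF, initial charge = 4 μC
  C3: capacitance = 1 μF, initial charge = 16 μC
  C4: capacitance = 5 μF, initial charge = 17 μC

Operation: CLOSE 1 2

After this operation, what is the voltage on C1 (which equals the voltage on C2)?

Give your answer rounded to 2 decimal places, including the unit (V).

Answer: 1.67 V

Derivation:
Initial: C1(1μF, Q=1μC, V=1.00V), C2(2μF, Q=4μC, V=2.00V), C3(1μF, Q=16μC, V=16.00V), C4(5μF, Q=17μC, V=3.40V)
Op 1: CLOSE 1-2: Q_total=5.00, C_total=3.00, V=1.67; Q1=1.67, Q2=3.33; dissipated=0.333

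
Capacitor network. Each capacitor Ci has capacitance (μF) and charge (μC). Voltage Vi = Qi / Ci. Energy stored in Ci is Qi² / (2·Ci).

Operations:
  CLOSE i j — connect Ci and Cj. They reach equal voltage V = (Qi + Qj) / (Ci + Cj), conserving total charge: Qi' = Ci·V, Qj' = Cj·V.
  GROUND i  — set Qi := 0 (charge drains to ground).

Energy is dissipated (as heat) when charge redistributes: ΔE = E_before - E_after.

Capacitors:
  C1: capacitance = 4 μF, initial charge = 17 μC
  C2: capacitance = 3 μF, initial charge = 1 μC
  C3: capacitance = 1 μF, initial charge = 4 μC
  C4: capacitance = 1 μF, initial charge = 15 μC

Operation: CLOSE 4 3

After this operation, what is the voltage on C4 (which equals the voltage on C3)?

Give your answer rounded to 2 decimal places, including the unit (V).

Answer: 9.50 V

Derivation:
Initial: C1(4μF, Q=17μC, V=4.25V), C2(3μF, Q=1μC, V=0.33V), C3(1μF, Q=4μC, V=4.00V), C4(1μF, Q=15μC, V=15.00V)
Op 1: CLOSE 4-3: Q_total=19.00, C_total=2.00, V=9.50; Q4=9.50, Q3=9.50; dissipated=30.250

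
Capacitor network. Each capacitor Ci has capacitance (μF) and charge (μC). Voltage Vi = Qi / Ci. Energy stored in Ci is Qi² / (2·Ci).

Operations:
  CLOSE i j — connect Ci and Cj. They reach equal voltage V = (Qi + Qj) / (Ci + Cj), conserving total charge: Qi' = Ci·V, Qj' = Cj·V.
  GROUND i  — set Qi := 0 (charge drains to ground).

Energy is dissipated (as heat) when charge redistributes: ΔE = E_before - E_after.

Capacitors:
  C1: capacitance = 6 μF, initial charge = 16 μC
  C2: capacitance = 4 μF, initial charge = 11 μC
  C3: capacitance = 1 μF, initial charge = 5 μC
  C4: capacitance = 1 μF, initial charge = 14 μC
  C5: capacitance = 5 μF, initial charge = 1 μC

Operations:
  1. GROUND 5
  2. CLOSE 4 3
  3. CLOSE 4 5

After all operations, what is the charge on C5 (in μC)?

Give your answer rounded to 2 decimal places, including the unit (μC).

Answer: 7.92 μC

Derivation:
Initial: C1(6μF, Q=16μC, V=2.67V), C2(4μF, Q=11μC, V=2.75V), C3(1μF, Q=5μC, V=5.00V), C4(1μF, Q=14μC, V=14.00V), C5(5μF, Q=1μC, V=0.20V)
Op 1: GROUND 5: Q5=0; energy lost=0.100
Op 2: CLOSE 4-3: Q_total=19.00, C_total=2.00, V=9.50; Q4=9.50, Q3=9.50; dissipated=20.250
Op 3: CLOSE 4-5: Q_total=9.50, C_total=6.00, V=1.58; Q4=1.58, Q5=7.92; dissipated=37.604
Final charges: Q1=16.00, Q2=11.00, Q3=9.50, Q4=1.58, Q5=7.92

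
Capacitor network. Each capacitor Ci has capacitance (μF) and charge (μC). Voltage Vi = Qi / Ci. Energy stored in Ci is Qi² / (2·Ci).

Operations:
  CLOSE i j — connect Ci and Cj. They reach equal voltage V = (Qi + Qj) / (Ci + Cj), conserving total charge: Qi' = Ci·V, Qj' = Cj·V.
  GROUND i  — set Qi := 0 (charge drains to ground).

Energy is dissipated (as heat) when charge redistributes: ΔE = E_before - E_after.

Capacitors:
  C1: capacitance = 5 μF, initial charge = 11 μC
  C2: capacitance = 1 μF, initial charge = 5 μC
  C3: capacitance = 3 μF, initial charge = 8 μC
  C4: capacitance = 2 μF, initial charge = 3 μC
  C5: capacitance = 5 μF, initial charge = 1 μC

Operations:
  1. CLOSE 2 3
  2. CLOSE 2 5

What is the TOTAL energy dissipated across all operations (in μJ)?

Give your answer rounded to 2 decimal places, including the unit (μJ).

Answer: 5.92 μJ

Derivation:
Initial: C1(5μF, Q=11μC, V=2.20V), C2(1μF, Q=5μC, V=5.00V), C3(3μF, Q=8μC, V=2.67V), C4(2μF, Q=3μC, V=1.50V), C5(5μF, Q=1μC, V=0.20V)
Op 1: CLOSE 2-3: Q_total=13.00, C_total=4.00, V=3.25; Q2=3.25, Q3=9.75; dissipated=2.042
Op 2: CLOSE 2-5: Q_total=4.25, C_total=6.00, V=0.71; Q2=0.71, Q5=3.54; dissipated=3.876
Total dissipated: 5.918 μJ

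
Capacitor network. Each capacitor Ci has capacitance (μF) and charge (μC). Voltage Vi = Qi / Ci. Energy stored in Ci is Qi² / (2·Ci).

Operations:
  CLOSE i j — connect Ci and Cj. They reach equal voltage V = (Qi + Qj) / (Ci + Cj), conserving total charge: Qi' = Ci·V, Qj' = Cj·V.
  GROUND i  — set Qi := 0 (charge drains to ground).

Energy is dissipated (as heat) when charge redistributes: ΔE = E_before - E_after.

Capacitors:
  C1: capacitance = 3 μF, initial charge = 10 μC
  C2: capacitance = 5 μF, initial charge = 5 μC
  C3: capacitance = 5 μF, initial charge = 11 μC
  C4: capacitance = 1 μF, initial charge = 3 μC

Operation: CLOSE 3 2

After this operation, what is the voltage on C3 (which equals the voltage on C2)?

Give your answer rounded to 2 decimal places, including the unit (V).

Initial: C1(3μF, Q=10μC, V=3.33V), C2(5μF, Q=5μC, V=1.00V), C3(5μF, Q=11μC, V=2.20V), C4(1μF, Q=3μC, V=3.00V)
Op 1: CLOSE 3-2: Q_total=16.00, C_total=10.00, V=1.60; Q3=8.00, Q2=8.00; dissipated=1.800

Answer: 1.60 V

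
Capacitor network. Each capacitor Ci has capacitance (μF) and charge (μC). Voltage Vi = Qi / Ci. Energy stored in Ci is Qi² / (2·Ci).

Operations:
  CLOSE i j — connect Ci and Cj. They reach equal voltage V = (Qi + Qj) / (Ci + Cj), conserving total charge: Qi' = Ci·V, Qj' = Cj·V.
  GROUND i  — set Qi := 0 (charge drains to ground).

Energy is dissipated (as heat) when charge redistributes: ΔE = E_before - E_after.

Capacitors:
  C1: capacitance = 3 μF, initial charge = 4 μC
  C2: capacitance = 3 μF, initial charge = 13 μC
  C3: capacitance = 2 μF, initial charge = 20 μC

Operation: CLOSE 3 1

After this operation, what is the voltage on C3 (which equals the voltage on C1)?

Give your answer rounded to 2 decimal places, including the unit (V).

Answer: 4.80 V

Derivation:
Initial: C1(3μF, Q=4μC, V=1.33V), C2(3μF, Q=13μC, V=4.33V), C3(2μF, Q=20μC, V=10.00V)
Op 1: CLOSE 3-1: Q_total=24.00, C_total=5.00, V=4.80; Q3=9.60, Q1=14.40; dissipated=45.067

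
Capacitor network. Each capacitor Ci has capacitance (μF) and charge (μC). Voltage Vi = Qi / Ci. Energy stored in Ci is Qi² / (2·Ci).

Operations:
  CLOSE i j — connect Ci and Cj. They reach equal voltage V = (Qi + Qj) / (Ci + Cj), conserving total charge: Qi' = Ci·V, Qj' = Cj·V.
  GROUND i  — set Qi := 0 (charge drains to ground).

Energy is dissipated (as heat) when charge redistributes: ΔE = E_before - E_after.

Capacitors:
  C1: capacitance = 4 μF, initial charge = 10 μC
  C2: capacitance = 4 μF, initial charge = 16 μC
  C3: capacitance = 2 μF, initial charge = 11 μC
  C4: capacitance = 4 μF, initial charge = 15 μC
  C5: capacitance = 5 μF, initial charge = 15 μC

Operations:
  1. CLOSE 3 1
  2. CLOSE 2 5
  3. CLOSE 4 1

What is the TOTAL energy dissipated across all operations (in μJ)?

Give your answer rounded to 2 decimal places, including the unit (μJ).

Initial: C1(4μF, Q=10μC, V=2.50V), C2(4μF, Q=16μC, V=4.00V), C3(2μF, Q=11μC, V=5.50V), C4(4μF, Q=15μC, V=3.75V), C5(5μF, Q=15μC, V=3.00V)
Op 1: CLOSE 3-1: Q_total=21.00, C_total=6.00, V=3.50; Q3=7.00, Q1=14.00; dissipated=6.000
Op 2: CLOSE 2-5: Q_total=31.00, C_total=9.00, V=3.44; Q2=13.78, Q5=17.22; dissipated=1.111
Op 3: CLOSE 4-1: Q_total=29.00, C_total=8.00, V=3.62; Q4=14.50, Q1=14.50; dissipated=0.062
Total dissipated: 7.174 μJ

Answer: 7.17 μJ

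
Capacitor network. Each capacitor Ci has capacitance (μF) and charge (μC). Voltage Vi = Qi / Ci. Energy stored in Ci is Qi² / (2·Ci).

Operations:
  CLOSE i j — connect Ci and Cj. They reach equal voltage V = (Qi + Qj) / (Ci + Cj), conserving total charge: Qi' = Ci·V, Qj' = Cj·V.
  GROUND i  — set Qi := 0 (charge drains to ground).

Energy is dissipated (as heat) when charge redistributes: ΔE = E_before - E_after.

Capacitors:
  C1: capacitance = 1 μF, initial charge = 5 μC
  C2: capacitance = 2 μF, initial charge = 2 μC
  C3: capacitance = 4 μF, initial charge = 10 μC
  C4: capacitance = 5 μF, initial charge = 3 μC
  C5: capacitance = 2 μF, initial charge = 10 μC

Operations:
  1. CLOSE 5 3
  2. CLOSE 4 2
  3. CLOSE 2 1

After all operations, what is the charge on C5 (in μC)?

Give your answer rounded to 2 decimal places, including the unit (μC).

Initial: C1(1μF, Q=5μC, V=5.00V), C2(2μF, Q=2μC, V=1.00V), C3(4μF, Q=10μC, V=2.50V), C4(5μF, Q=3μC, V=0.60V), C5(2μF, Q=10μC, V=5.00V)
Op 1: CLOSE 5-3: Q_total=20.00, C_total=6.00, V=3.33; Q5=6.67, Q3=13.33; dissipated=4.167
Op 2: CLOSE 4-2: Q_total=5.00, C_total=7.00, V=0.71; Q4=3.57, Q2=1.43; dissipated=0.114
Op 3: CLOSE 2-1: Q_total=6.43, C_total=3.00, V=2.14; Q2=4.29, Q1=2.14; dissipated=6.122
Final charges: Q1=2.14, Q2=4.29, Q3=13.33, Q4=3.57, Q5=6.67

Answer: 6.67 μC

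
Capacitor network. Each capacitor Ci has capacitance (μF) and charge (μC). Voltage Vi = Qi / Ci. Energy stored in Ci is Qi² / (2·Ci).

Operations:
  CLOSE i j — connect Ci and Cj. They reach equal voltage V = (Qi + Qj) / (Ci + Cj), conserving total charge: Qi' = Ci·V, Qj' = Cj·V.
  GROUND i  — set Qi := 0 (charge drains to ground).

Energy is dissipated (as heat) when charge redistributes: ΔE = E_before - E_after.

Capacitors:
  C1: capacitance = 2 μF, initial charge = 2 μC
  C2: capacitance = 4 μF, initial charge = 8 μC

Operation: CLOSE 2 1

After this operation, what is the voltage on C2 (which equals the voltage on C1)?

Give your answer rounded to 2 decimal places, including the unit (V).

Initial: C1(2μF, Q=2μC, V=1.00V), C2(4μF, Q=8μC, V=2.00V)
Op 1: CLOSE 2-1: Q_total=10.00, C_total=6.00, V=1.67; Q2=6.67, Q1=3.33; dissipated=0.667

Answer: 1.67 V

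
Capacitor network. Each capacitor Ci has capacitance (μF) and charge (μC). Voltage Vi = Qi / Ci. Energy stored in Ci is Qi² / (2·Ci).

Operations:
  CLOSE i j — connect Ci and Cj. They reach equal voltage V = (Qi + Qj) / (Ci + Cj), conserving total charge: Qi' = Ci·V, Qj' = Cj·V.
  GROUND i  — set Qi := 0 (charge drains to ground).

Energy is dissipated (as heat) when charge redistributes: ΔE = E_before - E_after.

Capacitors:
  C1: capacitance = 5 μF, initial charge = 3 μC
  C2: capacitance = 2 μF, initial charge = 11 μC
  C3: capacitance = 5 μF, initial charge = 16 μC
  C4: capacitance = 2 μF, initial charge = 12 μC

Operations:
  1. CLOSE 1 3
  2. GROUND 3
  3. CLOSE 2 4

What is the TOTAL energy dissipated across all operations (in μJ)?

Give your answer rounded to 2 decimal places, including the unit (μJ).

Initial: C1(5μF, Q=3μC, V=0.60V), C2(2μF, Q=11μC, V=5.50V), C3(5μF, Q=16μC, V=3.20V), C4(2μF, Q=12μC, V=6.00V)
Op 1: CLOSE 1-3: Q_total=19.00, C_total=10.00, V=1.90; Q1=9.50, Q3=9.50; dissipated=8.450
Op 2: GROUND 3: Q3=0; energy lost=9.025
Op 3: CLOSE 2-4: Q_total=23.00, C_total=4.00, V=5.75; Q2=11.50, Q4=11.50; dissipated=0.125
Total dissipated: 17.600 μJ

Answer: 17.60 μJ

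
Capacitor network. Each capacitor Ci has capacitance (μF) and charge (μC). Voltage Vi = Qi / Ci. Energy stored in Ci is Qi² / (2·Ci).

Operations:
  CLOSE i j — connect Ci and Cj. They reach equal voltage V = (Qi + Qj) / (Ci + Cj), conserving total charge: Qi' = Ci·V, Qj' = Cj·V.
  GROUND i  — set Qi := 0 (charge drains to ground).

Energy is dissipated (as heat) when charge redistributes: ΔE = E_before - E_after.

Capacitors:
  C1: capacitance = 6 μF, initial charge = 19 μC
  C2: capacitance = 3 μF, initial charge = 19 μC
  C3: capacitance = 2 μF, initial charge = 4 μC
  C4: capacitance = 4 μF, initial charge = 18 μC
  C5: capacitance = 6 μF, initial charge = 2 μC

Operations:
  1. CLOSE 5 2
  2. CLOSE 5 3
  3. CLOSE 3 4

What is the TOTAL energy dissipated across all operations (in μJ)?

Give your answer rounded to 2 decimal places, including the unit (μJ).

Initial: C1(6μF, Q=19μC, V=3.17V), C2(3μF, Q=19μC, V=6.33V), C3(2μF, Q=4μC, V=2.00V), C4(4μF, Q=18μC, V=4.50V), C5(6μF, Q=2μC, V=0.33V)
Op 1: CLOSE 5-2: Q_total=21.00, C_total=9.00, V=2.33; Q5=14.00, Q2=7.00; dissipated=36.000
Op 2: CLOSE 5-3: Q_total=18.00, C_total=8.00, V=2.25; Q5=13.50, Q3=4.50; dissipated=0.083
Op 3: CLOSE 3-4: Q_total=22.50, C_total=6.00, V=3.75; Q3=7.50, Q4=15.00; dissipated=3.375
Total dissipated: 39.458 μJ

Answer: 39.46 μJ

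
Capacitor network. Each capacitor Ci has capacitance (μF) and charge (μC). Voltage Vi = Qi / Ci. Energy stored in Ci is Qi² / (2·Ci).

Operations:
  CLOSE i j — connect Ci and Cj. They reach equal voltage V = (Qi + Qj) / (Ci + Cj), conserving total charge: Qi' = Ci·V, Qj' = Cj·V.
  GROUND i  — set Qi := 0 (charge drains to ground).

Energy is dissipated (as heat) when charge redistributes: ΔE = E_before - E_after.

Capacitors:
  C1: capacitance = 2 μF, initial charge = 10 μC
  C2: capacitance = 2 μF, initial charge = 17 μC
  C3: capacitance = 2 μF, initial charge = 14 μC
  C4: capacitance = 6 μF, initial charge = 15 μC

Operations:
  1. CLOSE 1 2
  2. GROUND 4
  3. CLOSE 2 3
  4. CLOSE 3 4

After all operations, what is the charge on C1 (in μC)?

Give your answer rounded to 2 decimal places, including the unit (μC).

Initial: C1(2μF, Q=10μC, V=5.00V), C2(2μF, Q=17μC, V=8.50V), C3(2μF, Q=14μC, V=7.00V), C4(6μF, Q=15μC, V=2.50V)
Op 1: CLOSE 1-2: Q_total=27.00, C_total=4.00, V=6.75; Q1=13.50, Q2=13.50; dissipated=6.125
Op 2: GROUND 4: Q4=0; energy lost=18.750
Op 3: CLOSE 2-3: Q_total=27.50, C_total=4.00, V=6.88; Q2=13.75, Q3=13.75; dissipated=0.031
Op 4: CLOSE 3-4: Q_total=13.75, C_total=8.00, V=1.72; Q3=3.44, Q4=10.31; dissipated=35.449
Final charges: Q1=13.50, Q2=13.75, Q3=3.44, Q4=10.31

Answer: 13.50 μC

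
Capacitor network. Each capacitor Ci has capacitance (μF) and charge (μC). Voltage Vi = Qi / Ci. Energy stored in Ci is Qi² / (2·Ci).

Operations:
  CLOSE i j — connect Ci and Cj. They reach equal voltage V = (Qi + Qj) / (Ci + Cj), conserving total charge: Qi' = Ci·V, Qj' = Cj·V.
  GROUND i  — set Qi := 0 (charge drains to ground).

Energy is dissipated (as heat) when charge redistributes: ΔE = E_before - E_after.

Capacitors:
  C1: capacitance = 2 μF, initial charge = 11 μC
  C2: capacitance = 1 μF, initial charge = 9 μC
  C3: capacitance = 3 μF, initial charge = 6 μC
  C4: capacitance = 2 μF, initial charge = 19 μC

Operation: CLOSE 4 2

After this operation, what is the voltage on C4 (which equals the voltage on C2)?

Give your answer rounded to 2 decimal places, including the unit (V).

Initial: C1(2μF, Q=11μC, V=5.50V), C2(1μF, Q=9μC, V=9.00V), C3(3μF, Q=6μC, V=2.00V), C4(2μF, Q=19μC, V=9.50V)
Op 1: CLOSE 4-2: Q_total=28.00, C_total=3.00, V=9.33; Q4=18.67, Q2=9.33; dissipated=0.083

Answer: 9.33 V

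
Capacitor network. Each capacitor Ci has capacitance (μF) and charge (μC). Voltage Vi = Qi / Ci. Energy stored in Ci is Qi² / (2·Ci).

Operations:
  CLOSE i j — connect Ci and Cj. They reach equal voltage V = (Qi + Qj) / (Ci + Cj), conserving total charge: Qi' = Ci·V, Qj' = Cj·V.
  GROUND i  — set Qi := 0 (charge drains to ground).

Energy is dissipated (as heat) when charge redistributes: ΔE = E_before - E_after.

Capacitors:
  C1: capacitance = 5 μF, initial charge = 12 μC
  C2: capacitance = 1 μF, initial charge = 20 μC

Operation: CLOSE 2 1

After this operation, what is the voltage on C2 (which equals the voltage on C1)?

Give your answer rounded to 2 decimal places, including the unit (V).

Answer: 5.33 V

Derivation:
Initial: C1(5μF, Q=12μC, V=2.40V), C2(1μF, Q=20μC, V=20.00V)
Op 1: CLOSE 2-1: Q_total=32.00, C_total=6.00, V=5.33; Q2=5.33, Q1=26.67; dissipated=129.067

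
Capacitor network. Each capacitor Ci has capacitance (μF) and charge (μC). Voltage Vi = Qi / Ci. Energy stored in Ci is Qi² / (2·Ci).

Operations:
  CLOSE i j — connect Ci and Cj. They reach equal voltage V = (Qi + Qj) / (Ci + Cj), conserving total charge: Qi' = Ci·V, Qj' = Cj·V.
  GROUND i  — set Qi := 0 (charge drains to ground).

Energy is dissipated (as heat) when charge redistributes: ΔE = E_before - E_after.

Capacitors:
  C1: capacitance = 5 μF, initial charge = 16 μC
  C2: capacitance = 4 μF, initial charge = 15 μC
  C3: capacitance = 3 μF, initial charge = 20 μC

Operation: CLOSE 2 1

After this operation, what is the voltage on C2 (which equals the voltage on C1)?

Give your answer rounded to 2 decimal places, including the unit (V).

Answer: 3.44 V

Derivation:
Initial: C1(5μF, Q=16μC, V=3.20V), C2(4μF, Q=15μC, V=3.75V), C3(3μF, Q=20μC, V=6.67V)
Op 1: CLOSE 2-1: Q_total=31.00, C_total=9.00, V=3.44; Q2=13.78, Q1=17.22; dissipated=0.336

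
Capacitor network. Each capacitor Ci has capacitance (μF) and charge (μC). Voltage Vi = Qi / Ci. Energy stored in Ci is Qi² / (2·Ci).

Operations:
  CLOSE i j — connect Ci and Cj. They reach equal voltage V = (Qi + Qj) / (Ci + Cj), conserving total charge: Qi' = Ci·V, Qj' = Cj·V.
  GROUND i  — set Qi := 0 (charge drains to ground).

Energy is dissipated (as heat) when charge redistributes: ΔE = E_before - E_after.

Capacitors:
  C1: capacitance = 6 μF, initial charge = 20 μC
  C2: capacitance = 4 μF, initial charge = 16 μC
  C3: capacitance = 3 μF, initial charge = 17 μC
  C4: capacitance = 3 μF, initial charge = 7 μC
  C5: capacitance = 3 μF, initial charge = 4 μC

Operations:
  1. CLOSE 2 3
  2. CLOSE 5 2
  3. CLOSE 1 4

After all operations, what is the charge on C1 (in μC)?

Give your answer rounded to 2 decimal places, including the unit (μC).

Answer: 18.00 μC

Derivation:
Initial: C1(6μF, Q=20μC, V=3.33V), C2(4μF, Q=16μC, V=4.00V), C3(3μF, Q=17μC, V=5.67V), C4(3μF, Q=7μC, V=2.33V), C5(3μF, Q=4μC, V=1.33V)
Op 1: CLOSE 2-3: Q_total=33.00, C_total=7.00, V=4.71; Q2=18.86, Q3=14.14; dissipated=2.381
Op 2: CLOSE 5-2: Q_total=22.86, C_total=7.00, V=3.27; Q5=9.80, Q2=13.06; dissipated=9.798
Op 3: CLOSE 1-4: Q_total=27.00, C_total=9.00, V=3.00; Q1=18.00, Q4=9.00; dissipated=1.000
Final charges: Q1=18.00, Q2=13.06, Q3=14.14, Q4=9.00, Q5=9.80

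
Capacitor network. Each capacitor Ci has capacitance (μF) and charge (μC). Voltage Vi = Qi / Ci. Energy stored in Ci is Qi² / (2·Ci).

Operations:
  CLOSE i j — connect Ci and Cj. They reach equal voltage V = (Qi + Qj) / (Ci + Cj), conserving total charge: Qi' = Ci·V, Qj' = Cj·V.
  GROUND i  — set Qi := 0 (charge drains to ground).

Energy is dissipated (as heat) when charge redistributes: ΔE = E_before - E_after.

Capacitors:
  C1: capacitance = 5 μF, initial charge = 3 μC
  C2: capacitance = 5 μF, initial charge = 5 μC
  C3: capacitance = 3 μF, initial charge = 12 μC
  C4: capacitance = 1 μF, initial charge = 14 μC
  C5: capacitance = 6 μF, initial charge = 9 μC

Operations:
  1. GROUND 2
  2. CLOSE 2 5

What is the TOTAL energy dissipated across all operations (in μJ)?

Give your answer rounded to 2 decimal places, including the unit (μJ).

Answer: 5.57 μJ

Derivation:
Initial: C1(5μF, Q=3μC, V=0.60V), C2(5μF, Q=5μC, V=1.00V), C3(3μF, Q=12μC, V=4.00V), C4(1μF, Q=14μC, V=14.00V), C5(6μF, Q=9μC, V=1.50V)
Op 1: GROUND 2: Q2=0; energy lost=2.500
Op 2: CLOSE 2-5: Q_total=9.00, C_total=11.00, V=0.82; Q2=4.09, Q5=4.91; dissipated=3.068
Total dissipated: 5.568 μJ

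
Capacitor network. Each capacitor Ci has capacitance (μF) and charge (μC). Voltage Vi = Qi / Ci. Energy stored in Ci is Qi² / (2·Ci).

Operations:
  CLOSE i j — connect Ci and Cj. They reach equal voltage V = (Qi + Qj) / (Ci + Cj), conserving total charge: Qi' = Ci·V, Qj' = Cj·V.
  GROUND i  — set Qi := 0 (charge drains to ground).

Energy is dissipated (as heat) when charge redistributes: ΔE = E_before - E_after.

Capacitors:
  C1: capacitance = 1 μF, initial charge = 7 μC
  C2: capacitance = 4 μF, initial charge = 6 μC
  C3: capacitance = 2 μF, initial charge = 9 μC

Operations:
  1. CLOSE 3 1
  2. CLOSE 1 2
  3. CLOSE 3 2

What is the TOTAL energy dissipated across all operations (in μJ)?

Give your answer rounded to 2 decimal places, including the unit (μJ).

Answer: 14.23 μJ

Derivation:
Initial: C1(1μF, Q=7μC, V=7.00V), C2(4μF, Q=6μC, V=1.50V), C3(2μF, Q=9μC, V=4.50V)
Op 1: CLOSE 3-1: Q_total=16.00, C_total=3.00, V=5.33; Q3=10.67, Q1=5.33; dissipated=2.083
Op 2: CLOSE 1-2: Q_total=11.33, C_total=5.00, V=2.27; Q1=2.27, Q2=9.07; dissipated=5.878
Op 3: CLOSE 3-2: Q_total=19.73, C_total=6.00, V=3.29; Q3=6.58, Q2=13.16; dissipated=6.270
Total dissipated: 14.231 μJ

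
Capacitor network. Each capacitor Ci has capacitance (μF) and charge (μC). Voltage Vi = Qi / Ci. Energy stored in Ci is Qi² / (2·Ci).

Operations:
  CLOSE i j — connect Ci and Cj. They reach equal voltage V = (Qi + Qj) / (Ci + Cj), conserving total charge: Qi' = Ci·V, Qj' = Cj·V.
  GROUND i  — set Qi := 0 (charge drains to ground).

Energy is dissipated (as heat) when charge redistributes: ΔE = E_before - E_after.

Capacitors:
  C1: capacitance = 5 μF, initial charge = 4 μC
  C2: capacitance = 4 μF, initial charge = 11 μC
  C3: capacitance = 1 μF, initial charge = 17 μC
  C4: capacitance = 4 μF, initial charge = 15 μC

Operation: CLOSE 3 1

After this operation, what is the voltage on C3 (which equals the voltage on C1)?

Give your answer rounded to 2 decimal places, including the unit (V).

Initial: C1(5μF, Q=4μC, V=0.80V), C2(4μF, Q=11μC, V=2.75V), C3(1μF, Q=17μC, V=17.00V), C4(4μF, Q=15μC, V=3.75V)
Op 1: CLOSE 3-1: Q_total=21.00, C_total=6.00, V=3.50; Q3=3.50, Q1=17.50; dissipated=109.350

Answer: 3.50 V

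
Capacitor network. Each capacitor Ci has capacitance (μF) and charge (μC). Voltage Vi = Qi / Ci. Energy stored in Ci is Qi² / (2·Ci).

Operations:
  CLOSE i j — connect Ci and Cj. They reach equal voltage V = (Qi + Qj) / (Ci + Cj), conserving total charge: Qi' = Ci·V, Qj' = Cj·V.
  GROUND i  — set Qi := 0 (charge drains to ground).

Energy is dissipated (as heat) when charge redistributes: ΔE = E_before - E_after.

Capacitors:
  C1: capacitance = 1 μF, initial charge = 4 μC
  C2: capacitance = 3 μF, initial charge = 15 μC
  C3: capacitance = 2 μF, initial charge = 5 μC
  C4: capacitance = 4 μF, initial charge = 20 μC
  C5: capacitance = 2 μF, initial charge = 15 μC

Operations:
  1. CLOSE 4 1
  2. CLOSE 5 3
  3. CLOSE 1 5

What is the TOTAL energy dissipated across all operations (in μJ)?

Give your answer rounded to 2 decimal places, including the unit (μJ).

Initial: C1(1μF, Q=4μC, V=4.00V), C2(3μF, Q=15μC, V=5.00V), C3(2μF, Q=5μC, V=2.50V), C4(4μF, Q=20μC, V=5.00V), C5(2μF, Q=15μC, V=7.50V)
Op 1: CLOSE 4-1: Q_total=24.00, C_total=5.00, V=4.80; Q4=19.20, Q1=4.80; dissipated=0.400
Op 2: CLOSE 5-3: Q_total=20.00, C_total=4.00, V=5.00; Q5=10.00, Q3=10.00; dissipated=12.500
Op 3: CLOSE 1-5: Q_total=14.80, C_total=3.00, V=4.93; Q1=4.93, Q5=9.87; dissipated=0.013
Total dissipated: 12.913 μJ

Answer: 12.91 μJ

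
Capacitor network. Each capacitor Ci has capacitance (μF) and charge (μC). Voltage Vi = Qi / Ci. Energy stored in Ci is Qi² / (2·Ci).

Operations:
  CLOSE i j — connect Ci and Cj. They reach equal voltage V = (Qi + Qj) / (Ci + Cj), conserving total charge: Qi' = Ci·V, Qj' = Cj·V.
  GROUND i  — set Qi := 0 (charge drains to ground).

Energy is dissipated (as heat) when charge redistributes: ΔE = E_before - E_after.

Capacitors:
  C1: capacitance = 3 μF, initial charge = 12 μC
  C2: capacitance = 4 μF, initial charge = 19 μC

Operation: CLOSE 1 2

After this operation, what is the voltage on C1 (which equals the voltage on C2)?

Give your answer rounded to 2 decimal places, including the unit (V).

Answer: 4.43 V

Derivation:
Initial: C1(3μF, Q=12μC, V=4.00V), C2(4μF, Q=19μC, V=4.75V)
Op 1: CLOSE 1-2: Q_total=31.00, C_total=7.00, V=4.43; Q1=13.29, Q2=17.71; dissipated=0.482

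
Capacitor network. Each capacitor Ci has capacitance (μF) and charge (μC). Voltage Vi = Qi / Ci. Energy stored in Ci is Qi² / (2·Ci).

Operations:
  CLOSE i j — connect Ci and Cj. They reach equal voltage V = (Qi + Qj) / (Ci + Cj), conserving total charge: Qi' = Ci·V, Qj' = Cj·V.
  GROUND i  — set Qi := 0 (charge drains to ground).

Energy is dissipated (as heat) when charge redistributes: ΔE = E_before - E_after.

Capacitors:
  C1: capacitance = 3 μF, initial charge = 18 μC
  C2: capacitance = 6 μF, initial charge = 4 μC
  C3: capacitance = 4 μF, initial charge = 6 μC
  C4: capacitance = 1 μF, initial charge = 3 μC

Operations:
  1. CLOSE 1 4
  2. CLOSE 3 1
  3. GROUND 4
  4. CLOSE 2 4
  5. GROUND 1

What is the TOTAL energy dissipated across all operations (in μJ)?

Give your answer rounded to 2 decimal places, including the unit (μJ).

Initial: C1(3μF, Q=18μC, V=6.00V), C2(6μF, Q=4μC, V=0.67V), C3(4μF, Q=6μC, V=1.50V), C4(1μF, Q=3μC, V=3.00V)
Op 1: CLOSE 1-4: Q_total=21.00, C_total=4.00, V=5.25; Q1=15.75, Q4=5.25; dissipated=3.375
Op 2: CLOSE 3-1: Q_total=21.75, C_total=7.00, V=3.11; Q3=12.43, Q1=9.32; dissipated=12.054
Op 3: GROUND 4: Q4=0; energy lost=13.781
Op 4: CLOSE 2-4: Q_total=4.00, C_total=7.00, V=0.57; Q2=3.43, Q4=0.57; dissipated=0.190
Op 5: GROUND 1: Q1=0; energy lost=14.482
Total dissipated: 43.882 μJ

Answer: 43.88 μJ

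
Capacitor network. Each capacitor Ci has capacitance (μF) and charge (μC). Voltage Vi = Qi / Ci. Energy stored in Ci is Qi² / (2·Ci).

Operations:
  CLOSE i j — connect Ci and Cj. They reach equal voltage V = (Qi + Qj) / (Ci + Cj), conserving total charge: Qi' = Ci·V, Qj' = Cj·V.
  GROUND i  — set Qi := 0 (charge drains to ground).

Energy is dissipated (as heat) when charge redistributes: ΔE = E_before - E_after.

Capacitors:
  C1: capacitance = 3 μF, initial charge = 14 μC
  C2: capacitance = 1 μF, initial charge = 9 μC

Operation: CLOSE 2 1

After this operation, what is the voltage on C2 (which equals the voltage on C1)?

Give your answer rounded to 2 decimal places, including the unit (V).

Answer: 5.75 V

Derivation:
Initial: C1(3μF, Q=14μC, V=4.67V), C2(1μF, Q=9μC, V=9.00V)
Op 1: CLOSE 2-1: Q_total=23.00, C_total=4.00, V=5.75; Q2=5.75, Q1=17.25; dissipated=7.042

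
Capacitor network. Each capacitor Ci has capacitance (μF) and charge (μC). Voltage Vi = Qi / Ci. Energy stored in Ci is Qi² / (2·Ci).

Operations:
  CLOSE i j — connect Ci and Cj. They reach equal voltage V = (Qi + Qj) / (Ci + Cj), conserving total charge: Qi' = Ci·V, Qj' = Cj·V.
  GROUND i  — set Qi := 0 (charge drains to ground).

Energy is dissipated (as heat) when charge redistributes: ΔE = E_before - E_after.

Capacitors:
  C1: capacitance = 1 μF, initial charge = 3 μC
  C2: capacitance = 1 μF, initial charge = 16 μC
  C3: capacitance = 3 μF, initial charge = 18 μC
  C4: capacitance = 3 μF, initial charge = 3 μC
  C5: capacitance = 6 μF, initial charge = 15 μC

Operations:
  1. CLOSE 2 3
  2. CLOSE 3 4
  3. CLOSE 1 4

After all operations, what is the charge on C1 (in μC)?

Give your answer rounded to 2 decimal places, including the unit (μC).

Answer: 4.31 μC

Derivation:
Initial: C1(1μF, Q=3μC, V=3.00V), C2(1μF, Q=16μC, V=16.00V), C3(3μF, Q=18μC, V=6.00V), C4(3μF, Q=3μC, V=1.00V), C5(6μF, Q=15μC, V=2.50V)
Op 1: CLOSE 2-3: Q_total=34.00, C_total=4.00, V=8.50; Q2=8.50, Q3=25.50; dissipated=37.500
Op 2: CLOSE 3-4: Q_total=28.50, C_total=6.00, V=4.75; Q3=14.25, Q4=14.25; dissipated=42.188
Op 3: CLOSE 1-4: Q_total=17.25, C_total=4.00, V=4.31; Q1=4.31, Q4=12.94; dissipated=1.148
Final charges: Q1=4.31, Q2=8.50, Q3=14.25, Q4=12.94, Q5=15.00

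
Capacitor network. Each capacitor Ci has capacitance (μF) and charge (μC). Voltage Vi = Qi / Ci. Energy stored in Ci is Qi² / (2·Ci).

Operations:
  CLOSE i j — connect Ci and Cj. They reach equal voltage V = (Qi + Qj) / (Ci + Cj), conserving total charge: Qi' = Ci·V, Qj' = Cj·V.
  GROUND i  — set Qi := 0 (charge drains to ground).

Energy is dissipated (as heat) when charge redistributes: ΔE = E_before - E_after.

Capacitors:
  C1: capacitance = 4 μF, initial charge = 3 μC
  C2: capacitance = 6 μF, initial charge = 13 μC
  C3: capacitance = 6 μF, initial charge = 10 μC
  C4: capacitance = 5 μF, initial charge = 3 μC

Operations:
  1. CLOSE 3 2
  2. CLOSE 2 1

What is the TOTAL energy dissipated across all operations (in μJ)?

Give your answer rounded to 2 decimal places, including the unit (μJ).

Initial: C1(4μF, Q=3μC, V=0.75V), C2(6μF, Q=13μC, V=2.17V), C3(6μF, Q=10μC, V=1.67V), C4(5μF, Q=3μC, V=0.60V)
Op 1: CLOSE 3-2: Q_total=23.00, C_total=12.00, V=1.92; Q3=11.50, Q2=11.50; dissipated=0.375
Op 2: CLOSE 2-1: Q_total=14.50, C_total=10.00, V=1.45; Q2=8.70, Q1=5.80; dissipated=1.633
Total dissipated: 2.008 μJ

Answer: 2.01 μJ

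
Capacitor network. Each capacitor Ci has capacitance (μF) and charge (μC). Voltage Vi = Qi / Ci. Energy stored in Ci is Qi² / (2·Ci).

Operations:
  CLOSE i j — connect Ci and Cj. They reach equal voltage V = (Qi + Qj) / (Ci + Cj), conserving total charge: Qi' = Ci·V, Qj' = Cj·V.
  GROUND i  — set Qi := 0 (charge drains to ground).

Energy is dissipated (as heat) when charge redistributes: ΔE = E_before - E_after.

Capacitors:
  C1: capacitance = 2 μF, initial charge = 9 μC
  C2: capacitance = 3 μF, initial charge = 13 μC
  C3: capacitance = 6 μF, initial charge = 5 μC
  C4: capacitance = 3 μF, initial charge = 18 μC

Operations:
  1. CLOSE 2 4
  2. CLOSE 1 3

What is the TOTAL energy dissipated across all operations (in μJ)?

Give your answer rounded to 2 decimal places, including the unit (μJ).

Answer: 12.17 μJ

Derivation:
Initial: C1(2μF, Q=9μC, V=4.50V), C2(3μF, Q=13μC, V=4.33V), C3(6μF, Q=5μC, V=0.83V), C4(3μF, Q=18μC, V=6.00V)
Op 1: CLOSE 2-4: Q_total=31.00, C_total=6.00, V=5.17; Q2=15.50, Q4=15.50; dissipated=2.083
Op 2: CLOSE 1-3: Q_total=14.00, C_total=8.00, V=1.75; Q1=3.50, Q3=10.50; dissipated=10.083
Total dissipated: 12.167 μJ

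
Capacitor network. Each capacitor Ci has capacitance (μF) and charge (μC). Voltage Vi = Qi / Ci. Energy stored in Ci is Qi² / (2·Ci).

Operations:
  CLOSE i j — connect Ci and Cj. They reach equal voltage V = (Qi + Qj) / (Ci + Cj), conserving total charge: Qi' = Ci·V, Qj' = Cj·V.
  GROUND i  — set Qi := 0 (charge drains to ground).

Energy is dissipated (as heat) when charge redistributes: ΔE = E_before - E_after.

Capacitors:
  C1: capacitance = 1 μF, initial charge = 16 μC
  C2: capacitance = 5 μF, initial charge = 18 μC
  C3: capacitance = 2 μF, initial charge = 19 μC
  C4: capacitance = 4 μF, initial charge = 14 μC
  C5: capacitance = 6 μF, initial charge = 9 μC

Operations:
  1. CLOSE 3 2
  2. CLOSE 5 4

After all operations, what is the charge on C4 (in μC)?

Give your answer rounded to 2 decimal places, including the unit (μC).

Initial: C1(1μF, Q=16μC, V=16.00V), C2(5μF, Q=18μC, V=3.60V), C3(2μF, Q=19μC, V=9.50V), C4(4μF, Q=14μC, V=3.50V), C5(6μF, Q=9μC, V=1.50V)
Op 1: CLOSE 3-2: Q_total=37.00, C_total=7.00, V=5.29; Q3=10.57, Q2=26.43; dissipated=24.864
Op 2: CLOSE 5-4: Q_total=23.00, C_total=10.00, V=2.30; Q5=13.80, Q4=9.20; dissipated=4.800
Final charges: Q1=16.00, Q2=26.43, Q3=10.57, Q4=9.20, Q5=13.80

Answer: 9.20 μC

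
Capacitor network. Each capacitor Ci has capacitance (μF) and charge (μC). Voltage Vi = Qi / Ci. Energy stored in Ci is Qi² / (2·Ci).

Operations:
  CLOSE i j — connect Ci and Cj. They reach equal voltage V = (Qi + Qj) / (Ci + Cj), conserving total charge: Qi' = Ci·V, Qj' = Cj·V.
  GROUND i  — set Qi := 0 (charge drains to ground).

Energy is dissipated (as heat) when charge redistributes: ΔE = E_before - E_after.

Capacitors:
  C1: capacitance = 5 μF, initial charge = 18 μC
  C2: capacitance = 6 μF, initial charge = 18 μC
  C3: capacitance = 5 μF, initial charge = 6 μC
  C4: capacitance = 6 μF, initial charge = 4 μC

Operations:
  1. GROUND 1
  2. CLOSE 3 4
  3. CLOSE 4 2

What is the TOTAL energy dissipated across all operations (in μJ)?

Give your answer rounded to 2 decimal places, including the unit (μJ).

Answer: 39.35 μJ

Derivation:
Initial: C1(5μF, Q=18μC, V=3.60V), C2(6μF, Q=18μC, V=3.00V), C3(5μF, Q=6μC, V=1.20V), C4(6μF, Q=4μC, V=0.67V)
Op 1: GROUND 1: Q1=0; energy lost=32.400
Op 2: CLOSE 3-4: Q_total=10.00, C_total=11.00, V=0.91; Q3=4.55, Q4=5.45; dissipated=0.388
Op 3: CLOSE 4-2: Q_total=23.45, C_total=12.00, V=1.95; Q4=11.73, Q2=11.73; dissipated=6.558
Total dissipated: 39.346 μJ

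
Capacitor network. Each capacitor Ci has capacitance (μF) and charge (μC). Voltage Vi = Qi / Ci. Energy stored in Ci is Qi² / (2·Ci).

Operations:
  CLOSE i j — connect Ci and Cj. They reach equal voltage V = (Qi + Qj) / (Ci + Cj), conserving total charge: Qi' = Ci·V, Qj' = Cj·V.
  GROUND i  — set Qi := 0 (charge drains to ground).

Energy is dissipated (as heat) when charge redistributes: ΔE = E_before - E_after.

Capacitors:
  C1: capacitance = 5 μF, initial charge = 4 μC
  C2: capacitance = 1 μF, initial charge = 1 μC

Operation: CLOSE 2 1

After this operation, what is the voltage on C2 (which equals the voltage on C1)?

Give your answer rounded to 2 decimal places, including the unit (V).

Initial: C1(5μF, Q=4μC, V=0.80V), C2(1μF, Q=1μC, V=1.00V)
Op 1: CLOSE 2-1: Q_total=5.00, C_total=6.00, V=0.83; Q2=0.83, Q1=4.17; dissipated=0.017

Answer: 0.83 V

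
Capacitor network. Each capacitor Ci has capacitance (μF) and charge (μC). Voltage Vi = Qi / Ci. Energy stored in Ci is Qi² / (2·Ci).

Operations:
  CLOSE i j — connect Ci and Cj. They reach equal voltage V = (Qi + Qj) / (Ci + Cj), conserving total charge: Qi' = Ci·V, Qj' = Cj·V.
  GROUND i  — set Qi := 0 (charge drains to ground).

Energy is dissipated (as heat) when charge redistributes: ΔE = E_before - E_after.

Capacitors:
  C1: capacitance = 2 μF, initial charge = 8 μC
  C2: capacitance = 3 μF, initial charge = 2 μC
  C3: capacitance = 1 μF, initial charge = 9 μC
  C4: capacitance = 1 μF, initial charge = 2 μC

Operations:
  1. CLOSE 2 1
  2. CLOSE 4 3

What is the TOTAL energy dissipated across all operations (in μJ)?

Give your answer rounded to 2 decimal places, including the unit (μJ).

Initial: C1(2μF, Q=8μC, V=4.00V), C2(3μF, Q=2μC, V=0.67V), C3(1μF, Q=9μC, V=9.00V), C4(1μF, Q=2μC, V=2.00V)
Op 1: CLOSE 2-1: Q_total=10.00, C_total=5.00, V=2.00; Q2=6.00, Q1=4.00; dissipated=6.667
Op 2: CLOSE 4-3: Q_total=11.00, C_total=2.00, V=5.50; Q4=5.50, Q3=5.50; dissipated=12.250
Total dissipated: 18.917 μJ

Answer: 18.92 μJ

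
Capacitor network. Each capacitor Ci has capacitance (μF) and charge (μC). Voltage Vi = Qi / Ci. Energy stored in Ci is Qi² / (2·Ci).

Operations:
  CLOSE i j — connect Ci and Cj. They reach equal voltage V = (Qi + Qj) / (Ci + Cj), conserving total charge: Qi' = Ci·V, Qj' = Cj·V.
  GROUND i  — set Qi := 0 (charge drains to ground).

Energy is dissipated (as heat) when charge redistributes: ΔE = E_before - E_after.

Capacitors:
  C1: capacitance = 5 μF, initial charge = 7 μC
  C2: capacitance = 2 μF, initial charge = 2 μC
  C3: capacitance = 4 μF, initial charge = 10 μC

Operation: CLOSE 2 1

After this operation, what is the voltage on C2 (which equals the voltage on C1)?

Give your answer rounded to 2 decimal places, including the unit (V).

Answer: 1.29 V

Derivation:
Initial: C1(5μF, Q=7μC, V=1.40V), C2(2μF, Q=2μC, V=1.00V), C3(4μF, Q=10μC, V=2.50V)
Op 1: CLOSE 2-1: Q_total=9.00, C_total=7.00, V=1.29; Q2=2.57, Q1=6.43; dissipated=0.114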